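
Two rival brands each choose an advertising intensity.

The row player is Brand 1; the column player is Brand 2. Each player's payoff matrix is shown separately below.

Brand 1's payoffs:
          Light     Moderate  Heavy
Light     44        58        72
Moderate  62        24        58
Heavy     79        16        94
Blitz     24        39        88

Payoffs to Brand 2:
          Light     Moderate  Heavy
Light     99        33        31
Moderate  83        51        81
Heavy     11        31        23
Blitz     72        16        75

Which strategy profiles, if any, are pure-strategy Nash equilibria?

Brand 1 against Light: payoffs 44, 62, 79, 24 → best response Heavy.
Brand 1 against Moderate: payoffs 58, 24, 16, 39 → best response Light.
Brand 1 against Heavy: payoffs 72, 58, 94, 88 → best response Heavy.
Brand 2 against Light: payoffs 99, 33, 31 → best response Light.
Brand 2 against Moderate: payoffs 83, 51, 81 → best response Light.
Brand 2 against Heavy: payoffs 11, 31, 23 → best response Moderate.
Brand 2 against Blitz: payoffs 72, 16, 75 → best response Heavy.
No profile is a mutual best response for all players.

No pure-strategy Nash equilibrium.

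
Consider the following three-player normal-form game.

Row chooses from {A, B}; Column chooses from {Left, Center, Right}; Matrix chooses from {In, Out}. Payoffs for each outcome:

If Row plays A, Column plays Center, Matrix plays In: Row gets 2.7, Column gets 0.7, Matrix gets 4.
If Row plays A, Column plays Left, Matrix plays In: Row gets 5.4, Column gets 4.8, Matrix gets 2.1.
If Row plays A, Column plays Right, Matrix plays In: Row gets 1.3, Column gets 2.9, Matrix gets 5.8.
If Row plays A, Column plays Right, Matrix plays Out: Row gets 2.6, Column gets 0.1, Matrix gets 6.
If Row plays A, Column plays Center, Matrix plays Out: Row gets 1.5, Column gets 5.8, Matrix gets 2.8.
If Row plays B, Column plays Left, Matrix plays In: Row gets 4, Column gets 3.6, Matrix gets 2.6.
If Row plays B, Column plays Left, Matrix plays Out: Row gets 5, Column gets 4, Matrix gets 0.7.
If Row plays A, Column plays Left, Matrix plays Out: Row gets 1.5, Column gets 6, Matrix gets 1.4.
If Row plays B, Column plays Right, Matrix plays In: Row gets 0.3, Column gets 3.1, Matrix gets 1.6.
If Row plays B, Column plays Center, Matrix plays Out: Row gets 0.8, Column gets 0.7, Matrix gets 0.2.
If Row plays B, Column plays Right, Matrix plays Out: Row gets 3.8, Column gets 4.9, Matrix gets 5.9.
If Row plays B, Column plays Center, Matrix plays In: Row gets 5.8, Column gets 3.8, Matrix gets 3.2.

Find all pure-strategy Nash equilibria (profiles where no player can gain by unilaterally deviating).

The pure Nash equilibria are (A, Left, In); (B, Center, In); (B, Right, Out).

(A, Left, In): Row gets 5.4, best alternative 4; Column gets 4.8, best alternative 2.9; Matrix gets 2.1, best alternative 1.4. No profitable deviation — NE.
(A, Left, Out): Row can switch to B (1.5 → 5). Not NE.
(A, Center, In): Row can switch to B (2.7 → 5.8). Not NE.
(A, Center, Out): Column can switch to Left (5.8 → 6). Not NE.
(A, Right, In): Column can switch to Left (2.9 → 4.8). Not NE.
(A, Right, Out): Row can switch to B (2.6 → 3.8). Not NE.
(B, Left, In): Row can switch to A (4 → 5.4). Not NE.
(B, Left, Out): Column can switch to Right (4 → 4.9). Not NE.
(B, Center, In): Row gets 5.8, best alternative 2.7; Column gets 3.8, best alternative 3.6; Matrix gets 3.2, best alternative 0.2. No profitable deviation — NE.
(B, Center, Out): Row can switch to A (0.8 → 1.5). Not NE.
(B, Right, In): Row can switch to A (0.3 → 1.3). Not NE.
(B, Right, Out): Row gets 3.8, best alternative 2.6; Column gets 4.9, best alternative 4; Matrix gets 5.9, best alternative 1.6. No profitable deviation — NE.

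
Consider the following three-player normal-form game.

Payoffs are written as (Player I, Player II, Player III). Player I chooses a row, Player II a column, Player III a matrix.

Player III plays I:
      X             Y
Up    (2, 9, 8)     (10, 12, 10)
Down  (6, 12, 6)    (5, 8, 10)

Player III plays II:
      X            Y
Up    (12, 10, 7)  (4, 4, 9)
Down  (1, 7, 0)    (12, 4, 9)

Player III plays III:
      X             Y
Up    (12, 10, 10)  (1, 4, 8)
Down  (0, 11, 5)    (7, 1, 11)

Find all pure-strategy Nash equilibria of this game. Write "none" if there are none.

For each strategy profile, look for a profitable unilateral deviation.
(Up, X, I): Player I can switch to Down (2 → 6). Not NE.
(Up, X, II): Player III can switch to I (7 → 8). Not NE.
(Up, X, III): Player I gets 12, best alternative 0; Player II gets 10, best alternative 4; Player III gets 10, best alternative 8. No profitable deviation — NE.
(Up, Y, I): Player I gets 10, best alternative 5; Player II gets 12, best alternative 9; Player III gets 10, best alternative 9. No profitable deviation — NE.
(Up, Y, II): Player I can switch to Down (4 → 12). Not NE.
(Up, Y, III): Player I can switch to Down (1 → 7). Not NE.
(Down, X, I): Player I gets 6, best alternative 2; Player II gets 12, best alternative 8; Player III gets 6, best alternative 5. No profitable deviation — NE.
(Down, X, II): Player I can switch to Up (1 → 12). Not NE.
(Down, X, III): Player I can switch to Up (0 → 12). Not NE.
(The remaining 3 profiles each have a profitable deviation by the same check.)

The pure Nash equilibria are (Up, X, III), (Up, Y, I), (Down, X, I).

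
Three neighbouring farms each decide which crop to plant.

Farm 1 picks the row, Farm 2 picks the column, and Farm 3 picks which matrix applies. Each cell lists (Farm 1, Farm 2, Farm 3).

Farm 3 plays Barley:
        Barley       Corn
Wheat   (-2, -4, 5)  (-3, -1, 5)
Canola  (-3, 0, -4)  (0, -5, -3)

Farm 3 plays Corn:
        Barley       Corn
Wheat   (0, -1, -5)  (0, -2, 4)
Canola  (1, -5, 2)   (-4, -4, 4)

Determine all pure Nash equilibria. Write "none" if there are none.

For each player, find the best response to each opponent profile; mutual best responses are the pure NE.
Farm 1 against (Barley, Barley): payoffs -2, -3 → best response Wheat.
Farm 1 against (Barley, Corn): payoffs 0, 1 → best response Canola.
Farm 1 against (Corn, Barley): payoffs -3, 0 → best response Canola.
Farm 1 against (Corn, Corn): payoffs 0, -4 → best response Wheat.
Farm 2 against (Wheat, Barley): payoffs -4, -1 → best response Corn.
Farm 2 against (Wheat, Corn): payoffs -1, -2 → best response Barley.
Farm 2 against (Canola, Barley): payoffs 0, -5 → best response Barley.
Farm 2 against (Canola, Corn): payoffs -5, -4 → best response Corn.
Farm 3 against (Wheat, Barley): payoffs 5, -5 → best response Barley.
Farm 3 against (Wheat, Corn): payoffs 5, 4 → best response Barley.
Farm 3 against (Canola, Barley): payoffs -4, 2 → best response Corn.
Farm 3 against (Canola, Corn): payoffs -3, 4 → best response Corn.
No profile is a mutual best response for all players.

No pure-strategy Nash equilibrium.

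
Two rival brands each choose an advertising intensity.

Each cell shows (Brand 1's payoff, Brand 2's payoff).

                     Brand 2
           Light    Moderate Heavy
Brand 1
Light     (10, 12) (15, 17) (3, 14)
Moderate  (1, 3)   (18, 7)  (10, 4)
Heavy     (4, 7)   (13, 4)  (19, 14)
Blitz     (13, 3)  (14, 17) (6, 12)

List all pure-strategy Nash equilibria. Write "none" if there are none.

Pure-strategy Nash equilibria: (Moderate, Moderate); (Heavy, Heavy)

(Light, Light): Brand 1 can switch to Blitz (10 → 13). Not NE.
(Light, Moderate): Brand 1 can switch to Moderate (15 → 18). Not NE.
(Light, Heavy): Brand 1 can switch to Moderate (3 → 10). Not NE.
(Moderate, Light): Brand 1 can switch to Light (1 → 10). Not NE.
(Moderate, Moderate): Brand 1 gets 18, best alternative 15; Brand 2 gets 7, best alternative 4. No profitable deviation — NE.
(Moderate, Heavy): Brand 1 can switch to Heavy (10 → 19). Not NE.
(Heavy, Light): Brand 1 can switch to Light (4 → 10). Not NE.
(Heavy, Heavy): Brand 1 gets 19, best alternative 10; Brand 2 gets 14, best alternative 7. No profitable deviation — NE.
(The remaining 4 profiles each have a profitable deviation by the same check.)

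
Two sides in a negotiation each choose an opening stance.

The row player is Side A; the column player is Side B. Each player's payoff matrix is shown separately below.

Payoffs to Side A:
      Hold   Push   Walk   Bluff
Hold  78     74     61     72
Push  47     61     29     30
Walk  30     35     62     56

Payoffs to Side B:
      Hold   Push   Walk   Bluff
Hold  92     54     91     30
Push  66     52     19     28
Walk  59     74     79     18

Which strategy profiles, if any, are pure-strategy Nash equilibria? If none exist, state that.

The pure Nash equilibria are (Hold, Hold), (Walk, Walk).

For each player, find the best response to each opponent profile; mutual best responses are the pure NE.
Side A against Hold: payoffs 78, 47, 30 → best response Hold.
Side A against Push: payoffs 74, 61, 35 → best response Hold.
Side A against Walk: payoffs 61, 29, 62 → best response Walk.
Side A against Bluff: payoffs 72, 30, 56 → best response Hold.
Side B against Hold: payoffs 92, 54, 91, 30 → best response Hold.
Side B against Push: payoffs 66, 52, 19, 28 → best response Hold.
Side B against Walk: payoffs 59, 74, 79, 18 → best response Walk.
Mutual best responses: (Hold, Hold); (Walk, Walk).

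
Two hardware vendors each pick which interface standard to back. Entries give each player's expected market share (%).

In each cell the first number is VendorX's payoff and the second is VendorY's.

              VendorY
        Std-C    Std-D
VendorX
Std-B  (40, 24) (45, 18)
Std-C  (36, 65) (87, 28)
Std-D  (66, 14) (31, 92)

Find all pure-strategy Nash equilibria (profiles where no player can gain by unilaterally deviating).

This game has no pure Nash equilibrium.

Check each profile: it is a Nash equilibrium iff no player can strictly gain by switching unilaterally.
(Std-B, Std-C): VendorX can switch to Std-D (40 → 66). Not NE.
(Std-B, Std-D): VendorX can switch to Std-C (45 → 87). Not NE.
(Std-C, Std-C): VendorX can switch to Std-B (36 → 40). Not NE.
(Std-C, Std-D): VendorY can switch to Std-C (28 → 65). Not NE.
(Std-D, Std-C): VendorY can switch to Std-D (14 → 92). Not NE.
(Std-D, Std-D): VendorX can switch to Std-B (31 → 45). Not NE.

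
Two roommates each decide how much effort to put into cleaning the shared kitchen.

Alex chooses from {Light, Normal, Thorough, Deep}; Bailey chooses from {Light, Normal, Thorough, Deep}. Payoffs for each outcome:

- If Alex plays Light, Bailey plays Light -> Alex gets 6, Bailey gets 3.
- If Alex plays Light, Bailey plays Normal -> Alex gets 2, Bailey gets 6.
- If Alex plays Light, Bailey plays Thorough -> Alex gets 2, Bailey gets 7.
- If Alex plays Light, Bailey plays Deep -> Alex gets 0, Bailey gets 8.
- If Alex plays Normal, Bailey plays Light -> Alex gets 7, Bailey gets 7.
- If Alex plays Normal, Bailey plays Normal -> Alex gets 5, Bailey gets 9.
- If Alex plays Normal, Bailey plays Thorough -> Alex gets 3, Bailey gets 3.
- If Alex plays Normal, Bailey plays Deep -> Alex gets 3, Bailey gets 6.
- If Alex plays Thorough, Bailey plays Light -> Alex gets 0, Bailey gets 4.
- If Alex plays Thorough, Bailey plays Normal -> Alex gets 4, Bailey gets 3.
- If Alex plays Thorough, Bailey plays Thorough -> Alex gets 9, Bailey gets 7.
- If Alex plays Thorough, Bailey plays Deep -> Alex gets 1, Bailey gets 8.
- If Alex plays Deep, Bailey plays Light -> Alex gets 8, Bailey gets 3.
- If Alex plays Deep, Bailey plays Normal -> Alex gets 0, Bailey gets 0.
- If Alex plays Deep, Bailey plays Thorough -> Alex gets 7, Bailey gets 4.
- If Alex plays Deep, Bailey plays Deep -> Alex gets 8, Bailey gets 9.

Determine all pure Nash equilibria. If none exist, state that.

The pure Nash equilibria are (Normal, Normal), (Deep, Deep).

For each player, find the best response to each opponent profile; mutual best responses are the pure NE.
Alex against Light: payoffs 6, 7, 0, 8 → best response Deep.
Alex against Normal: payoffs 2, 5, 4, 0 → best response Normal.
Alex against Thorough: payoffs 2, 3, 9, 7 → best response Thorough.
Alex against Deep: payoffs 0, 3, 1, 8 → best response Deep.
Bailey against Light: payoffs 3, 6, 7, 8 → best response Deep.
Bailey against Normal: payoffs 7, 9, 3, 6 → best response Normal.
Bailey against Thorough: payoffs 4, 3, 7, 8 → best response Deep.
Bailey against Deep: payoffs 3, 0, 4, 9 → best response Deep.
Mutual best responses: (Normal, Normal); (Deep, Deep).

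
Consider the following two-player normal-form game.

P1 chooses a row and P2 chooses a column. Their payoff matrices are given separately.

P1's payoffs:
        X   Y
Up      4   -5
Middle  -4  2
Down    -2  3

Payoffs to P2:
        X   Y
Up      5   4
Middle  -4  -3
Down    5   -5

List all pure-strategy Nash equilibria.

P1 against X: payoffs 4, -4, -2 → best response Up.
P1 against Y: payoffs -5, 2, 3 → best response Down.
P2 against Up: payoffs 5, 4 → best response X.
P2 against Middle: payoffs -4, -3 → best response Y.
P2 against Down: payoffs 5, -5 → best response X.
Mutual best responses: (Up, X).

Pure NE: (Up, X)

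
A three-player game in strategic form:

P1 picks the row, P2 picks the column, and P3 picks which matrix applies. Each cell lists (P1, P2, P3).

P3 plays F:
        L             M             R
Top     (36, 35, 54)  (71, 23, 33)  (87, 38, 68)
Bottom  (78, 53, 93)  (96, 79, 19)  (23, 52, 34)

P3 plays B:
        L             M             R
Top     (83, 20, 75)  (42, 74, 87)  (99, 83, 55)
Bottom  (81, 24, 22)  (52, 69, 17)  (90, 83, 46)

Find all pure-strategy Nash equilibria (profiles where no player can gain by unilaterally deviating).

Pure-strategy Nash equilibria: (Top, R, F) and (Bottom, M, F)

(Top, L, F): P1 can switch to Bottom (36 → 78). Not NE.
(Top, L, B): P2 can switch to M (20 → 74). Not NE.
(Top, M, F): P1 can switch to Bottom (71 → 96). Not NE.
(Top, M, B): P1 can switch to Bottom (42 → 52). Not NE.
(Top, R, F): P1 gets 87, best alternative 23; P2 gets 38, best alternative 35; P3 gets 68, best alternative 55. No profitable deviation — NE.
(Top, R, B): P3 can switch to F (55 → 68). Not NE.
(Bottom, L, F): P2 can switch to M (53 → 79). Not NE.
(Bottom, L, B): P1 can switch to Top (81 → 83). Not NE.
(Bottom, M, F): P1 gets 96, best alternative 71; P2 gets 79, best alternative 53; P3 gets 19, best alternative 17. No profitable deviation — NE.
(Bottom, M, B): P2 can switch to R (69 → 83). Not NE.
(Bottom, R, F): P1 can switch to Top (23 → 87). Not NE.
(Bottom, R, B): P1 can switch to Top (90 → 99). Not NE.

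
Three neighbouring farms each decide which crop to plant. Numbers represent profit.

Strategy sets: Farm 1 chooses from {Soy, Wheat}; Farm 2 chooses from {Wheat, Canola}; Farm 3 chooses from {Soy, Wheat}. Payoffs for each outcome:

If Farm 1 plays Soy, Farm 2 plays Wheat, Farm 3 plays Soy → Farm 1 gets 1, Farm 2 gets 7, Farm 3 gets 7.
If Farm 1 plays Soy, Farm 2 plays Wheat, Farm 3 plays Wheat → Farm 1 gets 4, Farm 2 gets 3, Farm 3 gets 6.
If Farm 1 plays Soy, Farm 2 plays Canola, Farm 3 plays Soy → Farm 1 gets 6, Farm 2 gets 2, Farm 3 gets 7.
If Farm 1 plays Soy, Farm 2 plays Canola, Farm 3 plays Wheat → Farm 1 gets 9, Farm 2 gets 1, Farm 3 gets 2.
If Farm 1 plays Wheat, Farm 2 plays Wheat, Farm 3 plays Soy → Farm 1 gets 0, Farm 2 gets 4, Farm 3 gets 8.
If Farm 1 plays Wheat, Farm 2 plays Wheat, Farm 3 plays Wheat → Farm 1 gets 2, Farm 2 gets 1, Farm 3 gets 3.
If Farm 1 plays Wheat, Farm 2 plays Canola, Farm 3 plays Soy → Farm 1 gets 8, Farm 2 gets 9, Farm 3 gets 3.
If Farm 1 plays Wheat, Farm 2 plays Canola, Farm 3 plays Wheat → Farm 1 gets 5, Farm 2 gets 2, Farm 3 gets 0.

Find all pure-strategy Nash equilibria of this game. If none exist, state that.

Farm 1 against (Wheat, Soy): payoffs 1, 0 → best response Soy.
Farm 1 against (Wheat, Wheat): payoffs 4, 2 → best response Soy.
Farm 1 against (Canola, Soy): payoffs 6, 8 → best response Wheat.
Farm 1 against (Canola, Wheat): payoffs 9, 5 → best response Soy.
Farm 2 against (Soy, Soy): payoffs 7, 2 → best response Wheat.
Farm 2 against (Soy, Wheat): payoffs 3, 1 → best response Wheat.
Farm 2 against (Wheat, Soy): payoffs 4, 9 → best response Canola.
Farm 2 against (Wheat, Wheat): payoffs 1, 2 → best response Canola.
Farm 3 against (Soy, Wheat): payoffs 7, 6 → best response Soy.
Farm 3 against (Soy, Canola): payoffs 7, 2 → best response Soy.
Farm 3 against (Wheat, Wheat): payoffs 8, 3 → best response Soy.
Farm 3 against (Wheat, Canola): payoffs 3, 0 → best response Soy.
Mutual best responses: (Soy, Wheat, Soy); (Wheat, Canola, Soy).

Pure-strategy Nash equilibria: (Soy, Wheat, Soy) and (Wheat, Canola, Soy)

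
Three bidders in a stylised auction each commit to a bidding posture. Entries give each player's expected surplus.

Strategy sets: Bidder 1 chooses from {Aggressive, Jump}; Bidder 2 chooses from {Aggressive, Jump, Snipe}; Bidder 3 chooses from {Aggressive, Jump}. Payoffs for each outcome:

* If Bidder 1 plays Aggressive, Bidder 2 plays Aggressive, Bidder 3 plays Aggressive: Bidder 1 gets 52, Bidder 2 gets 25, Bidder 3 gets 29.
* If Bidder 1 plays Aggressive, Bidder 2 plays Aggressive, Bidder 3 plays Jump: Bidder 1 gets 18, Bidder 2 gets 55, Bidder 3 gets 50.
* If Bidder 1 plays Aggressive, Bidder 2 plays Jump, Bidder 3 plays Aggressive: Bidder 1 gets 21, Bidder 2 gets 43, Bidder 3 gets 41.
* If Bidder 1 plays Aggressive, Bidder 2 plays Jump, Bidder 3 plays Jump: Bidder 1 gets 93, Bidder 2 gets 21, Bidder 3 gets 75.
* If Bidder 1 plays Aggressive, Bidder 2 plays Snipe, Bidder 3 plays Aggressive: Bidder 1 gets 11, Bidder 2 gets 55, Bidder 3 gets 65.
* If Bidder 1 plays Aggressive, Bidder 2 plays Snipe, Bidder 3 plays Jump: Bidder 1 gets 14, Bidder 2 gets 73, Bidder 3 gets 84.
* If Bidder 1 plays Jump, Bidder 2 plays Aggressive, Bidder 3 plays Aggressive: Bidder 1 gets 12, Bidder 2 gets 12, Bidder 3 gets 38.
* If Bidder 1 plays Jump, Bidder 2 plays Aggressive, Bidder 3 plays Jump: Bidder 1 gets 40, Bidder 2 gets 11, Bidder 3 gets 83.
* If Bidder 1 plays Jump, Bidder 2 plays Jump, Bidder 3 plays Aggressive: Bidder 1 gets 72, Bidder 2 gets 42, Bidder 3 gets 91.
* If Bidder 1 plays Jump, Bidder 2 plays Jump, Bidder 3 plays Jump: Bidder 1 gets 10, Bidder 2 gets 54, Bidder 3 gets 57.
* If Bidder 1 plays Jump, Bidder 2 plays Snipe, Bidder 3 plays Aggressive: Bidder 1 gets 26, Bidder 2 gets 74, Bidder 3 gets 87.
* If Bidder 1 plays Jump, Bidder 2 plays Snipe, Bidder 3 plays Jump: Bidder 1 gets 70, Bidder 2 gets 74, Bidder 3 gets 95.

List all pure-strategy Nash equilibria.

Mark each player's best response to every combination of opponents' strategies; a profile where every player is best-responding is a pure Nash equilibrium.
Bidder 1 against (Aggressive, Aggressive): payoffs 52, 12 → best response Aggressive.
Bidder 1 against (Aggressive, Jump): payoffs 18, 40 → best response Jump.
Bidder 1 against (Jump, Aggressive): payoffs 21, 72 → best response Jump.
Bidder 1 against (Jump, Jump): payoffs 93, 10 → best response Aggressive.
Bidder 1 against (Snipe, Aggressive): payoffs 11, 26 → best response Jump.
Bidder 1 against (Snipe, Jump): payoffs 14, 70 → best response Jump.
Bidder 2 against (Aggressive, Aggressive): payoffs 25, 43, 55 → best response Snipe.
Bidder 2 against (Aggressive, Jump): payoffs 55, 21, 73 → best response Snipe.
Bidder 2 against (Jump, Aggressive): payoffs 12, 42, 74 → best response Snipe.
Bidder 2 against (Jump, Jump): payoffs 11, 54, 74 → best response Snipe.
Bidder 3 against (Aggressive, Aggressive): payoffs 29, 50 → best response Jump.
Bidder 3 against (Aggressive, Jump): payoffs 41, 75 → best response Jump.
Bidder 3 against (Aggressive, Snipe): payoffs 65, 84 → best response Jump.
Bidder 3 against (Jump, Aggressive): payoffs 38, 83 → best response Jump.
Bidder 3 against (Jump, Jump): payoffs 91, 57 → best response Aggressive.
Bidder 3 against (Jump, Snipe): payoffs 87, 95 → best response Jump.
Mutual best responses: (Jump, Snipe, Jump).

The unique pure-strategy Nash equilibrium is (Jump, Snipe, Jump).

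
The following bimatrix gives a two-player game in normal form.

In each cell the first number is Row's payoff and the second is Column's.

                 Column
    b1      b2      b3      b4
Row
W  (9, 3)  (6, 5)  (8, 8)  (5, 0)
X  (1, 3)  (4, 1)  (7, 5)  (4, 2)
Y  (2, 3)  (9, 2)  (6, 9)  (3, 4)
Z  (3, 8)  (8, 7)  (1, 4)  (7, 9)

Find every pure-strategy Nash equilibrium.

Mark each player's best response to every combination of opponents' strategies; a profile where every player is best-responding is a pure Nash equilibrium.
Row against b1: payoffs 9, 1, 2, 3 → best response W.
Row against b2: payoffs 6, 4, 9, 8 → best response Y.
Row against b3: payoffs 8, 7, 6, 1 → best response W.
Row against b4: payoffs 5, 4, 3, 7 → best response Z.
Column against W: payoffs 3, 5, 8, 0 → best response b3.
Column against X: payoffs 3, 1, 5, 2 → best response b3.
Column against Y: payoffs 3, 2, 9, 4 → best response b3.
Column against Z: payoffs 8, 7, 4, 9 → best response b4.
Mutual best responses: (W, b3); (Z, b4).

The pure Nash equilibria are (W, b3); (Z, b4).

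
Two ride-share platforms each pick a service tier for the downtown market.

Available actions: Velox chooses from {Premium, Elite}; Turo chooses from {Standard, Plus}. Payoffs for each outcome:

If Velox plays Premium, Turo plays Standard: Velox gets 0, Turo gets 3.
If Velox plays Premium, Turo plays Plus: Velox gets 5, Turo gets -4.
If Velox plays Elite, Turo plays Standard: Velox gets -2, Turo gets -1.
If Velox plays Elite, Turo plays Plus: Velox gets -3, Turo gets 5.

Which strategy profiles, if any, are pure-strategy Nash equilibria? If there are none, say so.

Check each profile: it is a Nash equilibrium iff no player can strictly gain by switching unilaterally.
(Premium, Standard): Velox gets 0, best alternative -2; Turo gets 3, best alternative -4. No profitable deviation — NE.
(Premium, Plus): Turo can switch to Standard (-4 → 3). Not NE.
(Elite, Standard): Velox can switch to Premium (-2 → 0). Not NE.
(Elite, Plus): Velox can switch to Premium (-3 → 5). Not NE.

Pure NE: (Premium, Standard)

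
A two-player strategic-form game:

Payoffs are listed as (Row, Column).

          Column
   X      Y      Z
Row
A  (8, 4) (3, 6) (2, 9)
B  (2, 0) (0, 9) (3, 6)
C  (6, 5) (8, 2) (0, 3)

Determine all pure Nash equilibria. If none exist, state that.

There is no pure-strategy Nash equilibrium.

Row against X: payoffs 8, 2, 6 → best response A.
Row against Y: payoffs 3, 0, 8 → best response C.
Row against Z: payoffs 2, 3, 0 → best response B.
Column against A: payoffs 4, 6, 9 → best response Z.
Column against B: payoffs 0, 9, 6 → best response Y.
Column against C: payoffs 5, 2, 3 → best response X.
No profile is a mutual best response for all players.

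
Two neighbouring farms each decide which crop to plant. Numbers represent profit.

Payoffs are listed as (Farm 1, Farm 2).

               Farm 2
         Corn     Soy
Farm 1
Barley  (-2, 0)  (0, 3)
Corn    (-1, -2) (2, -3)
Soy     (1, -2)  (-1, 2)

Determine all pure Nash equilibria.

Mark each player's best response to every combination of opponents' strategies; a profile where every player is best-responding is a pure Nash equilibrium.
Farm 1 against Corn: payoffs -2, -1, 1 → best response Soy.
Farm 1 against Soy: payoffs 0, 2, -1 → best response Corn.
Farm 2 against Barley: payoffs 0, 3 → best response Soy.
Farm 2 against Corn: payoffs -2, -3 → best response Corn.
Farm 2 against Soy: payoffs -2, 2 → best response Soy.
No profile is a mutual best response for all players.

There is no pure-strategy Nash equilibrium.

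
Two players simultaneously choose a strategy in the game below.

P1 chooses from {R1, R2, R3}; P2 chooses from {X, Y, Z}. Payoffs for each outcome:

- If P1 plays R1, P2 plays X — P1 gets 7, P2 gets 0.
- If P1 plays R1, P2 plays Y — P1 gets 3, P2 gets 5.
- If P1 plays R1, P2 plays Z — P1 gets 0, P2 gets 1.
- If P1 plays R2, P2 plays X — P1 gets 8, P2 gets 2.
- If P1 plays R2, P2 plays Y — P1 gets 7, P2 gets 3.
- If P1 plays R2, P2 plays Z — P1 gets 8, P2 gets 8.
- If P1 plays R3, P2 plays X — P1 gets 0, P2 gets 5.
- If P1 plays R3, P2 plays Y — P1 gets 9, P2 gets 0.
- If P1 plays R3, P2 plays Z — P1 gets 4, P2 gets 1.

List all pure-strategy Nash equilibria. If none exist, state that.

The unique pure-strategy Nash equilibrium is (R2, Z).

Check each profile: it is a Nash equilibrium iff no player can strictly gain by switching unilaterally.
(R1, X): P1 can switch to R2 (7 → 8). Not NE.
(R1, Y): P1 can switch to R2 (3 → 7). Not NE.
(R1, Z): P1 can switch to R2 (0 → 8). Not NE.
(R2, X): P2 can switch to Y (2 → 3). Not NE.
(R2, Y): P1 can switch to R3 (7 → 9). Not NE.
(R2, Z): P1 gets 8, best alternative 4; P2 gets 8, best alternative 3. No profitable deviation — NE.
(R3, X): P1 can switch to R1 (0 → 7). Not NE.
(R3, Y): P2 can switch to X (0 → 5). Not NE.
(R3, Z): P1 can switch to R2 (4 → 8). Not NE.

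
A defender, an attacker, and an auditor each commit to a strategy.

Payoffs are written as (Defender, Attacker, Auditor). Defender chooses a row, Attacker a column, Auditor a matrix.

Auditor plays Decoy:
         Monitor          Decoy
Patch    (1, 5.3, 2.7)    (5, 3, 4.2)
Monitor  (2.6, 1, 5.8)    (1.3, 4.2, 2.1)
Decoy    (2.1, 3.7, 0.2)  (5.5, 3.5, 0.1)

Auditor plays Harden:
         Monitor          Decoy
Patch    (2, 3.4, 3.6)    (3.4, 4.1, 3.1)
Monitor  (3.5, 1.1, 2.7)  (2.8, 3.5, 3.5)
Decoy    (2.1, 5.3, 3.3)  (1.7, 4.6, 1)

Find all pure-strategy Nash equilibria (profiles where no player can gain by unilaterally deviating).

No pure-strategy Nash equilibrium.

Defender against (Monitor, Decoy): payoffs 1, 2.6, 2.1 → best response Monitor.
Defender against (Monitor, Harden): payoffs 2, 3.5, 2.1 → best response Monitor.
Defender against (Decoy, Decoy): payoffs 5, 1.3, 5.5 → best response Decoy.
Defender against (Decoy, Harden): payoffs 3.4, 2.8, 1.7 → best response Patch.
Attacker against (Patch, Decoy): payoffs 5.3, 3 → best response Monitor.
Attacker against (Patch, Harden): payoffs 3.4, 4.1 → best response Decoy.
Attacker against (Monitor, Decoy): payoffs 1, 4.2 → best response Decoy.
Attacker against (Monitor, Harden): payoffs 1.1, 3.5 → best response Decoy.
Attacker against (Decoy, Decoy): payoffs 3.7, 3.5 → best response Monitor.
Attacker against (Decoy, Harden): payoffs 5.3, 4.6 → best response Monitor.
Auditor against (Patch, Monitor): payoffs 2.7, 3.6 → best response Harden.
Auditor against (Patch, Decoy): payoffs 4.2, 3.1 → best response Decoy.
Auditor against (Monitor, Monitor): payoffs 5.8, 2.7 → best response Decoy.
Auditor against (Monitor, Decoy): payoffs 2.1, 3.5 → best response Harden.
Auditor against (Decoy, Monitor): payoffs 0.2, 3.3 → best response Harden.
Auditor against (Decoy, Decoy): payoffs 0.1, 1 → best response Harden.
No profile is a mutual best response for all players.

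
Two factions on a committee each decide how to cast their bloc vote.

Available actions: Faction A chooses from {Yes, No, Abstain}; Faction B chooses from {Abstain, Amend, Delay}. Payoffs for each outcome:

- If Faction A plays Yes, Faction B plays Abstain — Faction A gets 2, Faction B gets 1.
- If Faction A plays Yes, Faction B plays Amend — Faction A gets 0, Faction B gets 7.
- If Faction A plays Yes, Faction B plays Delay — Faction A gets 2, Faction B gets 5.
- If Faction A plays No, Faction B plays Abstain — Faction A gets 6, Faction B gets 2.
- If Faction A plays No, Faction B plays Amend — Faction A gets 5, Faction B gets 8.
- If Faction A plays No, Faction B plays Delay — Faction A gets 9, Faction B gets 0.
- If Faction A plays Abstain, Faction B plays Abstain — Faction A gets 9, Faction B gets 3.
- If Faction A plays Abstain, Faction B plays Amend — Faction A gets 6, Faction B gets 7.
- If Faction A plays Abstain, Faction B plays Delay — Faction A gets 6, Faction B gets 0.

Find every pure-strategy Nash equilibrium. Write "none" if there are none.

Check each profile: it is a Nash equilibrium iff no player can strictly gain by switching unilaterally.
(Yes, Abstain): Faction A can switch to No (2 → 6). Not NE.
(Yes, Amend): Faction A can switch to No (0 → 5). Not NE.
(Yes, Delay): Faction A can switch to No (2 → 9). Not NE.
(No, Abstain): Faction A can switch to Abstain (6 → 9). Not NE.
(No, Amend): Faction A can switch to Abstain (5 → 6). Not NE.
(No, Delay): Faction B can switch to Abstain (0 → 2). Not NE.
(Abstain, Abstain): Faction B can switch to Amend (3 → 7). Not NE.
(Abstain, Amend): Faction A gets 6, best alternative 5; Faction B gets 7, best alternative 3. No profitable deviation — NE.
(Abstain, Delay): Faction A can switch to No (6 → 9). Not NE.

(Abstain, Amend)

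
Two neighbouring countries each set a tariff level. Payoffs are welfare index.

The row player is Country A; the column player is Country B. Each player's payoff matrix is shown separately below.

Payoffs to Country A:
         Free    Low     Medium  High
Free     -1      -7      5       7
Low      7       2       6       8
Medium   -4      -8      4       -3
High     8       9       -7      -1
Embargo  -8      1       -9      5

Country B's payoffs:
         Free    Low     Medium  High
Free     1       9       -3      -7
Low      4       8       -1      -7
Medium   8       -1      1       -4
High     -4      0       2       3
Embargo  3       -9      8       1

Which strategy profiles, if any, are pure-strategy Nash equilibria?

This game has no pure Nash equilibrium.

For each player, find the best response to each opponent profile; mutual best responses are the pure NE.
Country A against Free: payoffs -1, 7, -4, 8, -8 → best response High.
Country A against Low: payoffs -7, 2, -8, 9, 1 → best response High.
Country A against Medium: payoffs 5, 6, 4, -7, -9 → best response Low.
Country A against High: payoffs 7, 8, -3, -1, 5 → best response Low.
Country B against Free: payoffs 1, 9, -3, -7 → best response Low.
Country B against Low: payoffs 4, 8, -1, -7 → best response Low.
Country B against Medium: payoffs 8, -1, 1, -4 → best response Free.
Country B against High: payoffs -4, 0, 2, 3 → best response High.
Country B against Embargo: payoffs 3, -9, 8, 1 → best response Medium.
No profile is a mutual best response for all players.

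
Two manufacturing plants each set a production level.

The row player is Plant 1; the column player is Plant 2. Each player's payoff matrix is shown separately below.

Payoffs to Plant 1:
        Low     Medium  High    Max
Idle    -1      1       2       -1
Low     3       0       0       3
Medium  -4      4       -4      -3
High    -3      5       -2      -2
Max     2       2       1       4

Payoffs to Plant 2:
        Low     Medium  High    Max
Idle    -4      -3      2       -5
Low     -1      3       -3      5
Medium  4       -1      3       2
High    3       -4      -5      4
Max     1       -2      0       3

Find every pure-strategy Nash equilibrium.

(Idle, High); (Max, Max)

Plant 1 against Low: payoffs -1, 3, -4, -3, 2 → best response Low.
Plant 1 against Medium: payoffs 1, 0, 4, 5, 2 → best response High.
Plant 1 against High: payoffs 2, 0, -4, -2, 1 → best response Idle.
Plant 1 against Max: payoffs -1, 3, -3, -2, 4 → best response Max.
Plant 2 against Idle: payoffs -4, -3, 2, -5 → best response High.
Plant 2 against Low: payoffs -1, 3, -3, 5 → best response Max.
Plant 2 against Medium: payoffs 4, -1, 3, 2 → best response Low.
Plant 2 against High: payoffs 3, -4, -5, 4 → best response Max.
Plant 2 against Max: payoffs 1, -2, 0, 3 → best response Max.
Mutual best responses: (Idle, High); (Max, Max).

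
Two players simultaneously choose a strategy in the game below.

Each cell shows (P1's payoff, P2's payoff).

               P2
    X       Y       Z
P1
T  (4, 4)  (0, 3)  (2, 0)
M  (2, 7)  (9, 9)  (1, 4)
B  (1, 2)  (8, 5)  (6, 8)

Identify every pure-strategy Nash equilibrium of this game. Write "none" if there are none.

(T, X) and (M, Y) and (B, Z)

Mark each player's best response to every combination of opponents' strategies; a profile where every player is best-responding is a pure Nash equilibrium.
P1 against X: payoffs 4, 2, 1 → best response T.
P1 against Y: payoffs 0, 9, 8 → best response M.
P1 against Z: payoffs 2, 1, 6 → best response B.
P2 against T: payoffs 4, 3, 0 → best response X.
P2 against M: payoffs 7, 9, 4 → best response Y.
P2 against B: payoffs 2, 5, 8 → best response Z.
Mutual best responses: (T, X); (M, Y); (B, Z).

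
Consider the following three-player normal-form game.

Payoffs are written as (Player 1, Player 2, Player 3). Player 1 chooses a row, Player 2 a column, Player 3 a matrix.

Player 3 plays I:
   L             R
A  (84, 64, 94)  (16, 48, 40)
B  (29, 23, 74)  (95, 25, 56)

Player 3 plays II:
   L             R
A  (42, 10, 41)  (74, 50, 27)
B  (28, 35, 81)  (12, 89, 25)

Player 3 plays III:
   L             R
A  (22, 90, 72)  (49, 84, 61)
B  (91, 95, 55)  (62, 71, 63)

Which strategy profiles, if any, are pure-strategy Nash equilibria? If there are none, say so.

The unique pure-strategy Nash equilibrium is (A, L, I).

(A, L, I): Player 1 gets 84, best alternative 29; Player 2 gets 64, best alternative 48; Player 3 gets 94, best alternative 72. No profitable deviation — NE.
(A, L, II): Player 2 can switch to R (10 → 50). Not NE.
(A, L, III): Player 1 can switch to B (22 → 91). Not NE.
(A, R, I): Player 1 can switch to B (16 → 95). Not NE.
(A, R, II): Player 3 can switch to I (27 → 40). Not NE.
(A, R, III): Player 1 can switch to B (49 → 62). Not NE.
(B, L, I): Player 1 can switch to A (29 → 84). Not NE.
(The remaining 5 profiles each have a profitable deviation by the same check.)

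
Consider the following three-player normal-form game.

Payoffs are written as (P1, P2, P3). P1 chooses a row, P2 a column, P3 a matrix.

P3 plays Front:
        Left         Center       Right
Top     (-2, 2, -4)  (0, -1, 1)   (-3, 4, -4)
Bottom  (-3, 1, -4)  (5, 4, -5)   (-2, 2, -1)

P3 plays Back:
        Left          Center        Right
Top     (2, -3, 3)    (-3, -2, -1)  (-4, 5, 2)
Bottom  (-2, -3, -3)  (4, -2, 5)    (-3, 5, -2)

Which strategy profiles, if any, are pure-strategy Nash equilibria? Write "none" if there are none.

No pure-strategy Nash equilibrium.

(Top, Left, Front): P2 can switch to Right (2 → 4). Not NE.
(Top, Left, Back): P2 can switch to Center (-3 → -2). Not NE.
(Top, Center, Front): P1 can switch to Bottom (0 → 5). Not NE.
(Top, Center, Back): P1 can switch to Bottom (-3 → 4). Not NE.
(Top, Right, Front): P1 can switch to Bottom (-3 → -2). Not NE.
(Top, Right, Back): P1 can switch to Bottom (-4 → -3). Not NE.
(Bottom, Left, Front): P1 can switch to Top (-3 → -2). Not NE.
(Bottom, Left, Back): P1 can switch to Top (-2 → 2). Not NE.
(Bottom, Center, Front): P3 can switch to Back (-5 → 5). Not NE.
(Bottom, Center, Back): P2 can switch to Right (-2 → 5). Not NE.
(The remaining 2 profiles each have a profitable deviation by the same check.)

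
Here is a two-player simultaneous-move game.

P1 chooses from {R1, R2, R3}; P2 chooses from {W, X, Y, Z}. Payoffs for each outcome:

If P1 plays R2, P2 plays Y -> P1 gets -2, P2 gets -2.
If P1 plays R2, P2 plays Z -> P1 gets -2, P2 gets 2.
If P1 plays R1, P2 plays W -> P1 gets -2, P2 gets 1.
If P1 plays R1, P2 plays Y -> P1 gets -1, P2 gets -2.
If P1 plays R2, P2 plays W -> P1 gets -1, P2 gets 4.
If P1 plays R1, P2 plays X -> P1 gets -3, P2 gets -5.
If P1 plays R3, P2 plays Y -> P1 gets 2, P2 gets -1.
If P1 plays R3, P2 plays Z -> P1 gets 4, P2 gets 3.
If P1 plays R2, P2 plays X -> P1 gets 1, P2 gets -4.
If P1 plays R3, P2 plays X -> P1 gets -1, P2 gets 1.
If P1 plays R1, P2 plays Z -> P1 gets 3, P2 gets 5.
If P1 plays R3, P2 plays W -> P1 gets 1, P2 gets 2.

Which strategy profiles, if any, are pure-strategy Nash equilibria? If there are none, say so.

P1 against W: payoffs -2, -1, 1 → best response R3.
P1 against X: payoffs -3, 1, -1 → best response R2.
P1 against Y: payoffs -1, -2, 2 → best response R3.
P1 against Z: payoffs 3, -2, 4 → best response R3.
P2 against R1: payoffs 1, -5, -2, 5 → best response Z.
P2 against R2: payoffs 4, -4, -2, 2 → best response W.
P2 against R3: payoffs 2, 1, -1, 3 → best response Z.
Mutual best responses: (R3, Z).

The unique pure-strategy Nash equilibrium is (R3, Z).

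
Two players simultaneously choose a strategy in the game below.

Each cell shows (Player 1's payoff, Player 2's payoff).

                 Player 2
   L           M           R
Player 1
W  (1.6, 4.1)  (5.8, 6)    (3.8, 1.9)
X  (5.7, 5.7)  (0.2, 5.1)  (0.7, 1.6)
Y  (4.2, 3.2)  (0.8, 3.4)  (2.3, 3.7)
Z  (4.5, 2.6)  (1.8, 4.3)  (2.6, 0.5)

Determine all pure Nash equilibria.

The pure Nash equilibria are (W, M), (X, L).

For each player, find the best response to each opponent profile; mutual best responses are the pure NE.
Player 1 against L: payoffs 1.6, 5.7, 4.2, 4.5 → best response X.
Player 1 against M: payoffs 5.8, 0.2, 0.8, 1.8 → best response W.
Player 1 against R: payoffs 3.8, 0.7, 2.3, 2.6 → best response W.
Player 2 against W: payoffs 4.1, 6, 1.9 → best response M.
Player 2 against X: payoffs 5.7, 5.1, 1.6 → best response L.
Player 2 against Y: payoffs 3.2, 3.4, 3.7 → best response R.
Player 2 against Z: payoffs 2.6, 4.3, 0.5 → best response M.
Mutual best responses: (W, M); (X, L).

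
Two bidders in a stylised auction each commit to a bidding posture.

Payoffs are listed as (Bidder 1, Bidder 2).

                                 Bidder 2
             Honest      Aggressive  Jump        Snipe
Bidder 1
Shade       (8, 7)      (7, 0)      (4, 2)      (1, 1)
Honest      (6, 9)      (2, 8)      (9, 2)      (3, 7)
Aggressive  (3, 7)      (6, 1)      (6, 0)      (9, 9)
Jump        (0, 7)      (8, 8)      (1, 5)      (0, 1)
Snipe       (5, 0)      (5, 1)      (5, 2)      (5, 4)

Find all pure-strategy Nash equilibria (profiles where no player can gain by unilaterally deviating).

(Shade, Honest); (Aggressive, Snipe); (Jump, Aggressive)

(Shade, Honest): Bidder 1 gets 8, best alternative 6; Bidder 2 gets 7, best alternative 2. No profitable deviation — NE.
(Shade, Aggressive): Bidder 1 can switch to Jump (7 → 8). Not NE.
(Shade, Jump): Bidder 1 can switch to Honest (4 → 9). Not NE.
(Shade, Snipe): Bidder 1 can switch to Honest (1 → 3). Not NE.
(Honest, Honest): Bidder 1 can switch to Shade (6 → 8). Not NE.
(Honest, Aggressive): Bidder 1 can switch to Shade (2 → 7). Not NE.
(Honest, Jump): Bidder 2 can switch to Honest (2 → 9). Not NE.
(Honest, Snipe): Bidder 1 can switch to Aggressive (3 → 9). Not NE.
(Aggressive, Honest): Bidder 1 can switch to Shade (3 → 8). Not NE.
(Aggressive, Aggressive): Bidder 1 can switch to Shade (6 → 7). Not NE.
(Aggressive, Jump): Bidder 1 can switch to Honest (6 → 9). Not NE.
(Aggressive, Snipe): Bidder 1 gets 9, best alternative 5; Bidder 2 gets 9, best alternative 7. No profitable deviation — NE.
(Jump, Honest): Bidder 1 can switch to Shade (0 → 8). Not NE.
(Jump, Aggressive): Bidder 1 gets 8, best alternative 7; Bidder 2 gets 8, best alternative 7. No profitable deviation — NE.
(Jump, Jump): Bidder 1 can switch to Shade (1 → 4). Not NE.
(The remaining 5 profiles each have a profitable deviation by the same check.)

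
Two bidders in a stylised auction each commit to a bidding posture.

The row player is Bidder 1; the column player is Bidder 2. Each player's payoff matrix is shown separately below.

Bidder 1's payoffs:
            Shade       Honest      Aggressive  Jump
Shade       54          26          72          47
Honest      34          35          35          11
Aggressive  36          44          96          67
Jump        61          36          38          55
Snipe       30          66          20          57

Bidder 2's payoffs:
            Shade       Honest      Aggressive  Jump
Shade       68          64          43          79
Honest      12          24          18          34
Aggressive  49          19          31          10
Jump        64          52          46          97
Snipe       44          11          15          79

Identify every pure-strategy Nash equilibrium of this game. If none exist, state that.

This game has no pure Nash equilibrium.

Check each profile: it is a Nash equilibrium iff no player can strictly gain by switching unilaterally.
(Shade, Shade): Bidder 1 can switch to Jump (54 → 61). Not NE.
(Shade, Honest): Bidder 1 can switch to Honest (26 → 35). Not NE.
(Shade, Aggressive): Bidder 1 can switch to Aggressive (72 → 96). Not NE.
(Shade, Jump): Bidder 1 can switch to Aggressive (47 → 67). Not NE.
(Honest, Shade): Bidder 1 can switch to Shade (34 → 54). Not NE.
(Honest, Honest): Bidder 1 can switch to Aggressive (35 → 44). Not NE.
(Honest, Aggressive): Bidder 1 can switch to Shade (35 → 72). Not NE.
(Honest, Jump): Bidder 1 can switch to Shade (11 → 47). Not NE.
(Aggressive, Shade): Bidder 1 can switch to Shade (36 → 54). Not NE.
(Aggressive, Honest): Bidder 1 can switch to Snipe (44 → 66). Not NE.
(The remaining 10 profiles each have a profitable deviation by the same check.)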